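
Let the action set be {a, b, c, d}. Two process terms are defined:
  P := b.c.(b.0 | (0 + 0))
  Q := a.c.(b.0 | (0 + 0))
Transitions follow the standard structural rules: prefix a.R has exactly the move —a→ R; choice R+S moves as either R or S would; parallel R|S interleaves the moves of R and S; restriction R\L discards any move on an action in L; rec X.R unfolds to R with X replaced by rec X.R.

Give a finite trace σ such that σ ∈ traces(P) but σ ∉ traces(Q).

Reachable graph of P (4 states):
  u0 = b.c.(b.0 | (0 + 0)) has moves -b-> u1
  u1 = c.(b.0 | (0 + 0)) has moves -c-> u2
  u2 = b.0 | (0 + 0) has moves -b-> u3
  u3 = 0 | (0 + 0) has moves ∅
Reachable graph of Q (4 states):
  v0 = a.c.(b.0 | (0 + 0)) has moves -a-> v1
  v1 = c.(b.0 | (0 + 0)) has moves -c-> v2
  v2 = b.0 | (0 + 0) has moves -b-> v3
  v3 = 0 | (0 + 0) has moves ∅
Trace ⟨b⟩ through P, begin at {u0}:
  step 1 (b): {u1}
  P completes σ.
Trace ⟨b⟩ through Q, begin at {v0}:
  step 1 (b): ∅  — Q cannot continue

b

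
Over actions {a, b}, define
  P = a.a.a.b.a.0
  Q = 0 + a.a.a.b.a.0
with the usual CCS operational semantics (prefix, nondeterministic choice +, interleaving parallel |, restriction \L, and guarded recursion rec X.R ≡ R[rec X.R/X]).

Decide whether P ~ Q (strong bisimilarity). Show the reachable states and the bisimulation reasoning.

bisimilar

LTS(P): 6 reachable states
  s0 = a.a.a.b.a.0 | ··a··> s1
  s1 = a.a.b.a.0 | ··a··> s2
  s2 = a.b.a.0 | ··a··> s3
  s3 = b.a.0 | ··b··> s4
  s4 = a.0 | ··a··> s5
  s5 = 0 | stopped
LTS(Q): 6 reachable states
  t0 = 0 + a.a.a.b.a.0 | ··a··> t1
  t1 = a.a.b.a.0 | ··a··> t2
  t2 = a.b.a.0 | ··a··> t3
  t3 = b.a.0 | ··b··> t4
  t4 = a.0 | ··a··> t5
  t5 = 0 | stopped
Bisimilarity quotient blocks:
  B0 = {s0, t0}
  B1 = {s1, t1}
  B2 = {s2, t2}
  B3 = {s3, t3}
  B4 = {s4, t4}
  B5 = {s5, t5}
s0 ∈ B0, t0 ∈ B0 → same block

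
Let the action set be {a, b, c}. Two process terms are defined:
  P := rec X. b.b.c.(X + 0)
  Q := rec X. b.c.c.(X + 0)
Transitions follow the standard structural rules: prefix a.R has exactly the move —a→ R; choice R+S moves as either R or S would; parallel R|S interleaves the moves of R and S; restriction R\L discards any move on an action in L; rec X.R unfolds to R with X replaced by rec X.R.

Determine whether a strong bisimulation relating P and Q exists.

NO

LTS(P): 4 reachable states
  p0 = rec X. b.b.c.(X + 0) ⊢ —b→ p1
  p1 = b.c.((rec X. b.b.c.(X + 0)) + 0) ⊢ —b→ p2
  p2 = c.((rec X. b.b.c.(X + 0)) + 0) ⊢ —c→ p3
  p3 = (rec X. b.b.c.(X + 0)) + 0 ⊢ —b→ p1
LTS(Q): 4 reachable states
  q0 = rec X. b.c.c.(X + 0) ⊢ —b→ q1
  q1 = c.c.((rec X. b.c.c.(X + 0)) + 0) ⊢ —c→ q2
  q2 = c.((rec X. b.c.c.(X + 0)) + 0) ⊢ —c→ q3
  q3 = (rec X. b.c.c.(X + 0)) + 0 ⊢ —b→ q1
Partition-refinement fixed point:
  B0 = {p0, p3}
  B1 = {p1}
  B2 = {p2}
  B3 = {q0, q3}
  B4 = {q1}
  B5 = {q2}
p0 ∈ B0, q0 ∈ B3 → different blocks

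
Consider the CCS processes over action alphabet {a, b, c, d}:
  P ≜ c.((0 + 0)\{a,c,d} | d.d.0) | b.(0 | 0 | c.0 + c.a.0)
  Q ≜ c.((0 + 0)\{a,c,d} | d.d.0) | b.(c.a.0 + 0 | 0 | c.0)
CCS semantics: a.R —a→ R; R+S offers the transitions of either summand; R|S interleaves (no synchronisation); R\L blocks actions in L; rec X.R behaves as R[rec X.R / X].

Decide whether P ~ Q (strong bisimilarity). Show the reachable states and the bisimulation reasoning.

bisimilar

Reachable graph of P (20 states):
  p0 = c.((0 + 0)\{a,c,d} | d.d.0) | b.(0 | 0 | c.0 + c.a.0) ⊢ =b=> p1, =c=> p2
  p1 = c.((0 + 0)\{a,c,d} | d.d.0) | (0 | 0 | c.0 + c.a.0) ⊢ =c=> p3, =c=> p4, =c=> p5
  p2 = (0 + 0)\{a,c,d} | d.d.0 | b.(0 | 0 | c.0 + c.a.0) ⊢ =b=> p3, =d=> p6
  p3 = (0 + 0)\{a,c,d} | d.d.0 | (0 | 0 | c.0 + c.a.0) ⊢ =c=> p7, =c=> p8, =d=> p9
  p4 = c.((0 + 0)\{a,c,d} | d.d.0) | (0 | 0 | 0) ⊢ =c=> p7
  p5 = c.((0 + 0)\{a,c,d} | d.d.0) | a.0 ⊢ =a=> p10, =c=> p8
  p6 = (0 + 0)\{a,c,d} | d.0 | b.(0 | 0 | c.0 + c.a.0) ⊢ =b=> p9, =d=> p11
  p7 = (0 + 0)\{a,c,d} | d.d.0 | (0 | 0 | 0) ⊢ =d=> p12
  p8 = (0 + 0)\{a,c,d} | d.d.0 | a.0 ⊢ =a=> p13, =d=> p14
  p9 = (0 + 0)\{a,c,d} | d.0 | (0 | 0 | c.0 + c.a.0) ⊢ =c=> p12, =c=> p14, =d=> p15
  p10 = c.((0 + 0)\{a,c,d} | d.d.0) | 0 ⊢ =c=> p13
  p11 = (0 + 0)\{a,c,d} | 0 | b.(0 | 0 | c.0 + c.a.0) ⊢ =b=> p15
  p12 = (0 + 0)\{a,c,d} | d.0 | (0 | 0 | 0) ⊢ =d=> p16
  p13 = (0 + 0)\{a,c,d} | d.d.0 | 0 ⊢ =d=> p17
  p14 = (0 + 0)\{a,c,d} | d.0 | a.0 ⊢ =a=> p17, =d=> p18
  p15 = (0 + 0)\{a,c,d} | 0 | (0 | 0 | c.0 + c.a.0) ⊢ =c=> p16, =c=> p18
  p16 = (0 + 0)\{a,c,d} | 0 | (0 | 0 | 0) ⊢ stopped
  p17 = (0 + 0)\{a,c,d} | d.0 | 0 ⊢ =d=> p19
  p18 = (0 + 0)\{a,c,d} | 0 | a.0 ⊢ =a=> p19
  p19 = (0 + 0)\{a,c,d} | 0 | 0 ⊢ stopped
Reachable graph of Q (20 states):
  q0 = c.((0 + 0)\{a,c,d} | d.d.0) | b.(c.a.0 + 0 | 0 | c.0) ⊢ =b=> q1, =c=> q2
  q1 = c.((0 + 0)\{a,c,d} | d.d.0) | (c.a.0 + 0 | 0 | c.0) ⊢ =c=> q3, =c=> q4, =c=> q5
  q2 = (0 + 0)\{a,c,d} | d.d.0 | b.(c.a.0 + 0 | 0 | c.0) ⊢ =b=> q3, =d=> q6
  q3 = (0 + 0)\{a,c,d} | d.d.0 | (c.a.0 + 0 | 0 | c.0) ⊢ =c=> q7, =c=> q8, =d=> q9
  q4 = c.((0 + 0)\{a,c,d} | d.d.0) | (0 | 0 | 0) ⊢ =c=> q7
  q5 = c.((0 + 0)\{a,c,d} | d.d.0) | a.0 ⊢ =a=> q10, =c=> q8
  q6 = (0 + 0)\{a,c,d} | d.0 | b.(c.a.0 + 0 | 0 | c.0) ⊢ =b=> q9, =d=> q11
  q7 = (0 + 0)\{a,c,d} | d.d.0 | (0 | 0 | 0) ⊢ =d=> q12
  q8 = (0 + 0)\{a,c,d} | d.d.0 | a.0 ⊢ =a=> q13, =d=> q14
  q9 = (0 + 0)\{a,c,d} | d.0 | (c.a.0 + 0 | 0 | c.0) ⊢ =c=> q12, =c=> q14, =d=> q15
  q10 = c.((0 + 0)\{a,c,d} | d.d.0) | 0 ⊢ =c=> q13
  q11 = (0 + 0)\{a,c,d} | 0 | b.(c.a.0 + 0 | 0 | c.0) ⊢ =b=> q15
  q12 = (0 + 0)\{a,c,d} | d.0 | (0 | 0 | 0) ⊢ =d=> q16
  q13 = (0 + 0)\{a,c,d} | d.d.0 | 0 ⊢ =d=> q17
  q14 = (0 + 0)\{a,c,d} | d.0 | a.0 ⊢ =a=> q17, =d=> q18
  q15 = (0 + 0)\{a,c,d} | 0 | (c.a.0 + 0 | 0 | c.0) ⊢ =c=> q16, =c=> q18
  q16 = (0 + 0)\{a,c,d} | 0 | (0 | 0 | 0) ⊢ stopped
  q17 = (0 + 0)\{a,c,d} | d.0 | 0 ⊢ =d=> q19
  q18 = (0 + 0)\{a,c,d} | 0 | a.0 ⊢ =a=> q19
  q19 = (0 + 0)\{a,c,d} | 0 | 0 ⊢ stopped
Bisimilarity quotient blocks:
  B0 = {p0, q0}
  B1 = {p2, q2}
  B2 = {p6, q6}
  B3 = {p9, q9}
  B4 = {p12, p17, q12, q17}
  B5 = {p16, p19, q16, q19}
  B6 = {p14, q14}
  B7 = {p18, q18}
  B8 = {p15, q15}
  B9 = {p11, q11}
  B10 = {p3, q3}
  B11 = {p8, q8}
  B12 = {p13, p7, q13, q7}
  B13 = {p1, q1}
  B14 = {p5, q5}
  B15 = {p10, p4, q10, q4}
p0 ∈ B0, q0 ∈ B0 → same block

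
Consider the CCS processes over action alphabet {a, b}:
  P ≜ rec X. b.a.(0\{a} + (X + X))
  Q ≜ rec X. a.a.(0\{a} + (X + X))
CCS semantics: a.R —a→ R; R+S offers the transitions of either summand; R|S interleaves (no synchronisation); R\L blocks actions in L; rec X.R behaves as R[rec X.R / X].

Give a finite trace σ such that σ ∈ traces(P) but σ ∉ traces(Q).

P's transition system — 3 states:
  u0 = rec X. b.a.(0\{a} + (X + X)) → --b--▸ u1
  u1 = a.(0\{a} + ((rec X. b.a.(0\{a} + (X + X))) + (rec X. b.a.(0\{a} + (X + X))))) → --a--▸ u2
  u2 = 0\{a} + ((rec X. b.a.(0\{a} + (X + X))) + (rec X. b.a.(0\{a} + (X + X)))) → --b--▸ u1
Q's transition system — 3 states:
  v0 = rec X. a.a.(0\{a} + (X + X)) → --a--▸ v1
  v1 = a.(0\{a} + ((rec X. a.a.(0\{a} + (X + X))) + (rec X. a.a.(0\{a} + (X + X))))) → --a--▸ v2
  v2 = 0\{a} + ((rec X. a.a.(0\{a} + (X + X))) + (rec X. a.a.(0\{a} + (X + X)))) → --a--▸ v1
Trace ⟨b⟩ through P, begin at {u0}:
  after b @ step 1: {u1}
  ✓ P
Trace ⟨b⟩ through Q, begin at {v0}:
  after b @ step 1: no successor for Q

b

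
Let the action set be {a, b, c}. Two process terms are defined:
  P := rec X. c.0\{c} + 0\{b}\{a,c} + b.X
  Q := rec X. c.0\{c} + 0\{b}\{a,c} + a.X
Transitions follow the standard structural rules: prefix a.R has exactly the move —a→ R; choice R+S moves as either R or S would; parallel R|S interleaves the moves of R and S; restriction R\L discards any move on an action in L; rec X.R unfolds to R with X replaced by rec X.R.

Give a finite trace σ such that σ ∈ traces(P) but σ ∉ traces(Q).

P's transition system — 2 states:
  s0 = rec X. c.0\{c} + 0\{b}\{a,c} + b.X :: —b→ s0, —c→ s1
  s1 = 0\{c} :: ∅
Q's transition system — 2 states:
  t0 = rec X. c.0\{c} + 0\{b}\{a,c} + a.X :: —a→ t0, —c→ t1
  t1 = 0\{c} :: ∅
Run σ = ⟨b⟩ on P: start {s0}
  [1] b ⇒ {s0}
  ✓ P
Run σ = ⟨b⟩ on Q: start {t0}
  [1] b ⇒ ∅  — Q cannot continue

b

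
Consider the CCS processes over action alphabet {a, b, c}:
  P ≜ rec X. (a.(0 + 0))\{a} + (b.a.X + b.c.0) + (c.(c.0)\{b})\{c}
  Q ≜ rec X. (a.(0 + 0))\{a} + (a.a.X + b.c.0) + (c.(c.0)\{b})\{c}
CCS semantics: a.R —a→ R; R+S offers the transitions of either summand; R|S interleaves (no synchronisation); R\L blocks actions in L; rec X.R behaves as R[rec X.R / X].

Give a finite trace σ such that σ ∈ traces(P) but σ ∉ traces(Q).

ba

LTS(P): 4 reachable states
  m0 = rec X. (a.(0 + 0))\{a} + (b.a.X + b.c.0) + (c.(c.0)\{b})\{c} → --b--▸ m1, --b--▸ m2
  m1 = a.(rec X. (a.(0 + 0))\{a} + (b.a.X + b.c.0) + (c.(c.0)\{b})\{c}) → --a--▸ m0
  m2 = c.0 → --c--▸ m3
  m3 = 0 → (no moves)
LTS(Q): 4 reachable states
  n0 = rec X. (a.(0 + 0))\{a} + (a.a.X + b.c.0) + (c.(c.0)\{b})\{c} → --a--▸ n1, --b--▸ n2
  n1 = a.(rec X. (a.(0 + 0))\{a} + (a.a.X + b.c.0) + (c.(c.0)\{b})\{c}) → --a--▸ n0
  n2 = c.0 → --c--▸ n3
  n3 = 0 → (no moves)
Run σ = ⟨ba⟩ on P: start {m0}
  step 1 (b): {m1, m2}
  step 2 (a): {m0}
  — P admits the full trace.
Run σ = ⟨ba⟩ on Q: start {n0}
  step 1 (b): {n2}
  step 2 (a): ∅  — Q cannot continue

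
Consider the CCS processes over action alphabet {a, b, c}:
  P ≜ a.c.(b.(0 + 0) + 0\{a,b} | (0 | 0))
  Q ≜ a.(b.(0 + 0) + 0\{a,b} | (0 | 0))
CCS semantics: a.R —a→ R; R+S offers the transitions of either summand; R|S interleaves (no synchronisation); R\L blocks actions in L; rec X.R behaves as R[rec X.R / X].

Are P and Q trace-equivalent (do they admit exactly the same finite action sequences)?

traces(P) ≠ traces(Q) — witness ⟨ac⟩

P's transition system — 4 states:
  u0 = a.c.(b.(0 + 0) + 0\{a,b} | (0 | 0)) :: --a--▸ u1
  u1 = c.(b.(0 + 0) + 0\{a,b} | (0 | 0)) :: --c--▸ u2
  u2 = b.(0 + 0) + 0\{a,b} | (0 | 0) :: --b--▸ u3
  u3 = 0 + 0 :: (no moves)
Q's transition system — 3 states:
  v0 = a.(b.(0 + 0) + 0\{a,b} | (0 | 0)) :: --a--▸ v1
  v1 = b.(0 + 0) + 0\{a,b} | (0 | 0) :: --b--▸ v2
  v2 = 0 + 0 :: (no moves)
Executing ac from P (initial set {u0}):
  after a @ step 1: {u1}
  after c @ step 2: {u2}
  ✓ P
Executing ac from Q (initial set {v0}):
  after a @ step 1: {v1}
  after c @ step 2: ∅  — Q cannot continue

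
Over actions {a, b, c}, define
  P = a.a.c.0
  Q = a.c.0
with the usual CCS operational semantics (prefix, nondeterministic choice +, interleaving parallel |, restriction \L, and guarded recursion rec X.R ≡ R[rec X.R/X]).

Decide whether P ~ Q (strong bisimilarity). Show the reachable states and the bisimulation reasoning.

not bisimilar

Reachable graph of P (4 states):
  s0 = a.a.c.0 :: -a-> s1
  s1 = a.c.0 :: -a-> s2
  s2 = c.0 :: -c-> s3
  s3 = 0 :: deadlocked
Reachable graph of Q (3 states):
  t0 = a.c.0 :: -a-> t1
  t1 = c.0 :: -c-> t2
  t2 = 0 :: deadlocked
Coarsest stable partition (strong bisimilarity classes):
  B0 = {s0}
  B1 = {s1, t0}
  B2 = {s2, t1}
  B3 = {s3, t2}
s0 ∈ B0, t0 ∈ B1 → different blocks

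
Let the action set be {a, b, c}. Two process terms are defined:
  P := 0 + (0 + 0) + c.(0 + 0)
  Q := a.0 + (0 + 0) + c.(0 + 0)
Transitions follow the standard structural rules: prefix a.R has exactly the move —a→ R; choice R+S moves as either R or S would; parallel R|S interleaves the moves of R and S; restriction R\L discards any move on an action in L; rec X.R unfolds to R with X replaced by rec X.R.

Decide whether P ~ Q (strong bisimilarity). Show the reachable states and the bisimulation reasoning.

not bisimilar

LTS(P): 2 reachable states
  p0 = 0 + (0 + 0) + c.(0 + 0) → --c--▸ p1
  p1 = 0 + 0 → ∅
LTS(Q): 3 reachable states
  q0 = a.0 + (0 + 0) + c.(0 + 0) → --a--▸ q1, --c--▸ q2
  q1 = 0 → ∅
  q2 = 0 + 0 → ∅
Partition-refinement fixed point:
  B0 = {p0}
  B1 = {p1, q1, q2}
  B2 = {q0}
p0 ∈ B0, q0 ∈ B2 → different blocks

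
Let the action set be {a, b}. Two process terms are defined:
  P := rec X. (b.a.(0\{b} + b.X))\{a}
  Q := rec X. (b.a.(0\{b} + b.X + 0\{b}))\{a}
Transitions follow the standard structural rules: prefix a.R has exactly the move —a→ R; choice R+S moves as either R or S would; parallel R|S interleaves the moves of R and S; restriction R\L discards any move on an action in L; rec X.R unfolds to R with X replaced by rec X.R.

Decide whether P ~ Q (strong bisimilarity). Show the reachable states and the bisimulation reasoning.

Reachable graph of P (2 states):
  m0 = rec X. (b.a.(0\{b} + b.X))\{a} ⊢ --b--▸ m1
  m1 = (a.(0\{b} + b.(rec X. (b.a.(0\{b} + b.X))\{a})))\{a} ⊢ stopped
Reachable graph of Q (2 states):
  n0 = rec X. (b.a.(0\{b} + b.X + 0\{b}))\{a} ⊢ --b--▸ n1
  n1 = (a.(0\{b} + b.(rec X. (b.a.(0\{b} + b.X + 0\{b}))\{a}) + 0\{b}))\{a} ⊢ stopped
Partition-refinement fixed point:
  B0 = {m0, n0}
  B1 = {m1, n1}
m0 ∈ B0, n0 ∈ B0 → same block

YES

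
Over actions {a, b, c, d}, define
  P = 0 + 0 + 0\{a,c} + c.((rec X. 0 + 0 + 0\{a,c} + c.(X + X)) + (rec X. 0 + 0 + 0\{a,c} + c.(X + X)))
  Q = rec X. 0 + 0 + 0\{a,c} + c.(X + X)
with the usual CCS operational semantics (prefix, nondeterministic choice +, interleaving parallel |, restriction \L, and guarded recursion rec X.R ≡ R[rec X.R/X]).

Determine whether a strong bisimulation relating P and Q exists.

Reachable graph of P (2 states):
  s0 = 0 + 0 + 0\{a,c} + c.((rec X. 0 + 0 + 0\{a,c} + c.(X + X)) + (rec X. 0 + 0 + 0\{a,c} + c.(X + X))) :: —c→ s1
  s1 = (rec X. 0 + 0 + 0\{a,c} + c.(X + X)) + (rec X. 0 + 0 + 0\{a,c} + c.(X + X)) :: —c→ s1
Reachable graph of Q (2 states):
  t0 = rec X. 0 + 0 + 0\{a,c} + c.(X + X) :: —c→ t1
  t1 = (rec X. 0 + 0 + 0\{a,c} + c.(X + X)) + (rec X. 0 + 0 + 0\{a,c} + c.(X + X)) :: —c→ t1
Partition-refinement fixed point:
  B0 = {s0, s1, t0, t1}
s0 ∈ B0, t0 ∈ B0 → same block

YES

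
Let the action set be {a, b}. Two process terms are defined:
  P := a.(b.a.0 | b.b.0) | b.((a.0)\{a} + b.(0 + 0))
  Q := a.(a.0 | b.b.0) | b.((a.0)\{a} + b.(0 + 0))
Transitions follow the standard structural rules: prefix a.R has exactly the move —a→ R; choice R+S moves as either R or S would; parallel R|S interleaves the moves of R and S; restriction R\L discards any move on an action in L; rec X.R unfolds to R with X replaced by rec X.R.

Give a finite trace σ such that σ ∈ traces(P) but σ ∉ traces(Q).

abbbbb

P's transition system — 30 states:
  m0 = a.(b.a.0 | b.b.0) | b.((a.0)\{a} + b.(0 + 0)) → ··a··> m1, ··b··> m2
  m1 = b.a.0 | b.b.0 | b.((a.0)\{a} + b.(0 + 0)) → ··b··> m3, ··b··> m4, ··b··> m5
  m2 = a.(b.a.0 | b.b.0) | ((a.0)\{a} + b.(0 + 0)) → ··a··> m5, ··b··> m6
  m3 = a.0 | b.b.0 | b.((a.0)\{a} + b.(0 + 0)) → ··a··> m7, ··b··> m8, ··b··> m9
  m4 = b.a.0 | b.0 | b.((a.0)\{a} + b.(0 + 0)) → ··b··> m10, ··b··> m11, ··b··> m8
  m5 = b.a.0 | b.b.0 | ((a.0)\{a} + b.(0 + 0)) → ··b··> m11, ··b··> m12, ··b··> m9
  m6 = a.(b.a.0 | b.b.0) | (0 + 0) → ··a··> m12
  m7 = 0 | b.b.0 | b.((a.0)\{a} + b.(0 + 0)) → ··b··> m13, ··b··> m14
  m8 = a.0 | b.0 | b.((a.0)\{a} + b.(0 + 0)) → ··a··> m13, ··b··> m15, ··b··> m16
  m9 = a.0 | b.b.0 | ((a.0)\{a} + b.(0 + 0)) → ··a··> m14, ··b··> m16, ··b··> m17
  m10 = b.a.0 | 0 | b.((a.0)\{a} + b.(0 + 0)) → ··b··> m15, ··b··> m18
  m11 = b.a.0 | b.0 | ((a.0)\{a} + b.(0 + 0)) → ··b··> m16, ··b··> m18, ··b··> m19
  m12 = b.a.0 | b.b.0 | (0 + 0) → ··b··> m17, ··b··> m19
  m13 = 0 | b.0 | b.((a.0)\{a} + b.(0 + 0)) → ··b··> m20, ··b··> m21
  m14 = 0 | b.b.0 | ((a.0)\{a} + b.(0 + 0)) → ··b··> m21, ··b··> m22
  m15 = a.0 | 0 | b.((a.0)\{a} + b.(0 + 0)) → ··a··> m20, ··b··> m23
  m16 = a.0 | b.0 | ((a.0)\{a} + b.(0 + 0)) → ··a··> m21, ··b··> m23, ··b··> m24
  m17 = a.0 | b.b.0 | (0 + 0) → ··a··> m22, ··b··> m24
  m18 = b.a.0 | 0 | ((a.0)\{a} + b.(0 + 0)) → ··b··> m23, ··b··> m25
  m19 = b.a.0 | b.0 | (0 + 0) → ··b··> m24, ··b··> m25
  m20 = 0 | 0 | b.((a.0)\{a} + b.(0 + 0)) → ··b··> m26
  m21 = 0 | b.0 | ((a.0)\{a} + b.(0 + 0)) → ··b··> m26, ··b··> m27
  m22 = 0 | b.b.0 | (0 + 0) → ··b··> m27
  m23 = a.0 | 0 | ((a.0)\{a} + b.(0 + 0)) → ··a··> m26, ··b··> m28
  m24 = a.0 | b.0 | (0 + 0) → ··a··> m27, ··b··> m28
  m25 = b.a.0 | 0 | (0 + 0) → ··b··> m28
  m26 = 0 | 0 | ((a.0)\{a} + b.(0 + 0)) → ··b··> m29
  m27 = 0 | b.0 | (0 + 0) → ··b··> m29
  m28 = a.0 | 0 | (0 + 0) → ··a··> m29
  m29 = 0 | 0 | (0 + 0) → stopped
Q's transition system — 21 states:
  n0 = a.(a.0 | b.b.0) | b.((a.0)\{a} + b.(0 + 0)) → ··a··> n1, ··b··> n2
  n1 = a.0 | b.b.0 | b.((a.0)\{a} + b.(0 + 0)) → ··a··> n3, ··b··> n4, ··b··> n5
  n2 = a.(a.0 | b.b.0) | ((a.0)\{a} + b.(0 + 0)) → ··a··> n5, ··b··> n6
  n3 = 0 | b.b.0 | b.((a.0)\{a} + b.(0 + 0)) → ··b··> n7, ··b··> n8
  n4 = a.0 | b.0 | b.((a.0)\{a} + b.(0 + 0)) → ··a··> n7, ··b··> n10, ··b··> n9
  n5 = a.0 | b.b.0 | ((a.0)\{a} + b.(0 + 0)) → ··a··> n8, ··b··> n10, ··b··> n11
  n6 = a.(a.0 | b.b.0) | (0 + 0) → ··a··> n11
  n7 = 0 | b.0 | b.((a.0)\{a} + b.(0 + 0)) → ··b··> n12, ··b··> n13
  n8 = 0 | b.b.0 | ((a.0)\{a} + b.(0 + 0)) → ··b··> n13, ··b··> n14
  n9 = a.0 | 0 | b.((a.0)\{a} + b.(0 + 0)) → ··a··> n12, ··b··> n15
  n10 = a.0 | b.0 | ((a.0)\{a} + b.(0 + 0)) → ··a··> n13, ··b··> n15, ··b··> n16
  n11 = a.0 | b.b.0 | (0 + 0) → ··a··> n14, ··b··> n16
  n12 = 0 | 0 | b.((a.0)\{a} + b.(0 + 0)) → ··b··> n17
  n13 = 0 | b.0 | ((a.0)\{a} + b.(0 + 0)) → ··b··> n17, ··b··> n18
  n14 = 0 | b.b.0 | (0 + 0) → ··b··> n18
  n15 = a.0 | 0 | ((a.0)\{a} + b.(0 + 0)) → ··a··> n17, ··b··> n19
  n16 = a.0 | b.0 | (0 + 0) → ··a··> n18, ··b··> n19
  n17 = 0 | 0 | ((a.0)\{a} + b.(0 + 0)) → ··b··> n20
  n18 = 0 | b.0 | (0 + 0) → ··b··> n20
  n19 = a.0 | 0 | (0 + 0) → ··a··> n20
  n20 = 0 | 0 | (0 + 0) → stopped
Trace ⟨abbbbb⟩ through P, begin at {m0}:
  after a @ step 1: {m1}
  after b @ step 2: {m3, m4, m5}
  after b @ step 3: {m10, m11, m12, m8, m9}
  after b @ step 4: {m15, m16, m17, m18, m19}
  after b @ step 5: {m23, m24, m25}
  after b @ step 6: {m28}
  ✓ P
Trace ⟨abbbbb⟩ through Q, begin at {n0}:
  after a @ step 1: {n1}
  after b @ step 2: {n4, n5}
  after b @ step 3: {n10, n11, n9}
  after b @ step 4: {n15, n16}
  after b @ step 5: {n19}
  after b @ step 6: no successor for Q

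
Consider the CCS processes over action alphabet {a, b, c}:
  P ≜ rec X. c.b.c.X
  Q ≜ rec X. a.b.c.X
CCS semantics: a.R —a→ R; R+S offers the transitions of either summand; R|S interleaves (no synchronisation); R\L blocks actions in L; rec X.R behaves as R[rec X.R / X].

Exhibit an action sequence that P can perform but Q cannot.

c

P's transition system — 3 states:
  s0 = rec X. c.b.c.X ⊢ ··c··> s1
  s1 = b.c.(rec X. c.b.c.X) ⊢ ··b··> s2
  s2 = c.(rec X. c.b.c.X) ⊢ ··c··> s0
Q's transition system — 3 states:
  t0 = rec X. a.b.c.X ⊢ ··a··> t1
  t1 = b.c.(rec X. a.b.c.X) ⊢ ··b··> t2
  t2 = c.(rec X. a.b.c.X) ⊢ ··c··> t0
Run σ = ⟨c⟩ on P: start {s0}
  step 1 (c): {s1}
  — P admits the full trace.
Run σ = ⟨c⟩ on Q: start {t0}
  step 1 (c): no successor for Q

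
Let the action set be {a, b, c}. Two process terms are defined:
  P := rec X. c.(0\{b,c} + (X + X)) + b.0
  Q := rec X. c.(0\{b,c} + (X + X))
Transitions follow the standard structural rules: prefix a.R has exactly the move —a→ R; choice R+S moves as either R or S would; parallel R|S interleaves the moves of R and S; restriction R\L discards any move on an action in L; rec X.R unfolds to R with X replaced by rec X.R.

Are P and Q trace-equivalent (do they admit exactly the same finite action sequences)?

trace-distinct — witness ⟨b⟩

Reachable graph of P (3 states):
  p0 = rec X. c.(0\{b,c} + (X + X)) + b.0 ⊢ -b-> p1, -c-> p2
  p1 = 0 ⊢ (no moves)
  p2 = 0\{b,c} + ((rec X. c.(0\{b,c} + (X + X)) + b.0) + (rec X. c.(0\{b,c} + (X + X)) + b.0)) ⊢ -b-> p1, -c-> p2
Reachable graph of Q (2 states):
  q0 = rec X. c.(0\{b,c} + (X + X)) ⊢ -c-> q1
  q1 = 0\{b,c} + ((rec X. c.(0\{b,c} + (X + X))) + (rec X. c.(0\{b,c} + (X + X)))) ⊢ -c-> q1
Executing b from P (initial set {p0}):
  step 1 (b): {p1}
  P completes σ.
Executing b from Q (initial set {q0}):
  step 1 (b): ∅  — Q cannot continue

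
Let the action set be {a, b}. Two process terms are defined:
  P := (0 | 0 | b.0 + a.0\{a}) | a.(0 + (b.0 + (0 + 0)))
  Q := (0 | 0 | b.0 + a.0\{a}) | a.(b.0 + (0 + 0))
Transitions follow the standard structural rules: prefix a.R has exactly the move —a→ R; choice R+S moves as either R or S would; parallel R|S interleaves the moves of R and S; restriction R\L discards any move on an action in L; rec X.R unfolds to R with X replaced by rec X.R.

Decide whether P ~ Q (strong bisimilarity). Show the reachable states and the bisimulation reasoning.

Reachable graph of P (9 states):
  m0 = (0 | 0 | b.0 + a.0\{a}) | a.(0 + (b.0 + (0 + 0))) has moves ··a··> m1, ··a··> m2, ··b··> m3
  m1 = (0 | 0 | b.0 + a.0\{a}) | (0 + (b.0 + (0 + 0))) has moves ··a··> m4, ··b··> m5, ··b··> m6
  m2 = 0\{a} | a.(0 + (b.0 + (0 + 0))) has moves ··a··> m4
  m3 = 0 | 0 | 0 | a.(0 + (b.0 + (0 + 0))) has moves ··a··> m6
  m4 = 0\{a} | (0 + (b.0 + (0 + 0))) has moves ··b··> m7
  m5 = (0 | 0 | b.0 + a.0\{a}) | 0 has moves ··a··> m7, ··b··> m8
  m6 = 0 | 0 | 0 | (0 + (b.0 + (0 + 0))) has moves ··b··> m8
  m7 = 0\{a} | 0 has moves stopped
  m8 = 0 | 0 | 0 | 0 has moves stopped
Reachable graph of Q (9 states):
  n0 = (0 | 0 | b.0 + a.0\{a}) | a.(b.0 + (0 + 0)) has moves ··a··> n1, ··a··> n2, ··b··> n3
  n1 = (0 | 0 | b.0 + a.0\{a}) | (b.0 + (0 + 0)) has moves ··a··> n4, ··b··> n5, ··b··> n6
  n2 = 0\{a} | a.(b.0 + (0 + 0)) has moves ··a··> n4
  n3 = 0 | 0 | 0 | a.(b.0 + (0 + 0)) has moves ··a··> n6
  n4 = 0\{a} | (b.0 + (0 + 0)) has moves ··b··> n7
  n5 = (0 | 0 | b.0 + a.0\{a}) | 0 has moves ··a··> n7, ··b··> n8
  n6 = 0 | 0 | 0 | (b.0 + (0 + 0)) has moves ··b··> n8
  n7 = 0\{a} | 0 has moves stopped
  n8 = 0 | 0 | 0 | 0 has moves stopped
Bisimilarity quotient blocks:
  B0 = {m0, n0}
  B1 = {m2, m3, n2, n3}
  B2 = {m4, m6, n4, n6}
  B3 = {m7, m8, n7, n8}
  B4 = {m1, n1}
  B5 = {m5, n5}
m0 ∈ B0, n0 ∈ B0 → same block

P ~ Q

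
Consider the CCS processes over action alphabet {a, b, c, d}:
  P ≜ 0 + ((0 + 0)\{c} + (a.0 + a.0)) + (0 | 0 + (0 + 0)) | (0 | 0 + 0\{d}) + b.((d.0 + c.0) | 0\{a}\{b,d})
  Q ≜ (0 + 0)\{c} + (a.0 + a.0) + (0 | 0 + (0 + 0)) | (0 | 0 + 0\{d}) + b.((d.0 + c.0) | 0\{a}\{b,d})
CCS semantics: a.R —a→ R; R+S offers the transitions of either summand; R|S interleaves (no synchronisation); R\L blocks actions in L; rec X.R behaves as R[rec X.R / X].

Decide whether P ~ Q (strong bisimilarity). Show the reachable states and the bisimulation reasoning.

bisimilar

P's transition system — 4 states:
  p0 = 0 + ((0 + 0)\{c} + (a.0 + a.0)) + (0 | 0 + (0 + 0)) | (0 | 0 + 0\{d}) + b.((d.0 + c.0) | 0\{a}\{b,d}) → --a--▸ p1, --b--▸ p2
  p1 = 0 → ∅
  p2 = (d.0 + c.0) | 0\{a}\{b,d} → --c--▸ p3, --d--▸ p3
  p3 = 0 | 0\{a}\{b,d} → ∅
Q's transition system — 4 states:
  q0 = (0 + 0)\{c} + (a.0 + a.0) + (0 | 0 + (0 + 0)) | (0 | 0 + 0\{d}) + b.((d.0 + c.0) | 0\{a}\{b,d}) → --a--▸ q1, --b--▸ q2
  q1 = 0 → ∅
  q2 = (d.0 + c.0) | 0\{a}\{b,d} → --c--▸ q3, --d--▸ q3
  q3 = 0 | 0\{a}\{b,d} → ∅
Partition-refinement fixed point:
  B0 = {p0, q0}
  B1 = {p1, p3, q1, q3}
  B2 = {p2, q2}
p0 ∈ B0, q0 ∈ B0 → same block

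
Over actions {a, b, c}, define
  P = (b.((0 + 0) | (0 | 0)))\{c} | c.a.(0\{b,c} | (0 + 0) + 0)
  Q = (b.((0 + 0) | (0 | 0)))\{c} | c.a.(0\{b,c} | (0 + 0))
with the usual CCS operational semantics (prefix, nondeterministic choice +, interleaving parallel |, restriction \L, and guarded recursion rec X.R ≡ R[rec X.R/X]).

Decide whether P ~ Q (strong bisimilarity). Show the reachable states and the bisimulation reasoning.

P's transition system — 6 states:
  u0 = (b.((0 + 0) | (0 | 0)))\{c} | c.a.(0\{b,c} | (0 + 0) + 0) → =b=> u1, =c=> u2
  u1 = ((0 + 0) | (0 | 0))\{c} | c.a.(0\{b,c} | (0 + 0) + 0) → =c=> u3
  u2 = (b.((0 + 0) | (0 | 0)))\{c} | a.(0\{b,c} | (0 + 0) + 0) → =a=> u4, =b=> u3
  u3 = ((0 + 0) | (0 | 0))\{c} | a.(0\{b,c} | (0 + 0) + 0) → =a=> u5
  u4 = (b.((0 + 0) | (0 | 0)))\{c} | (0\{b,c} | (0 + 0) + 0) → =b=> u5
  u5 = ((0 + 0) | (0 | 0))\{c} | (0\{b,c} | (0 + 0) + 0) → (no moves)
Q's transition system — 6 states:
  v0 = (b.((0 + 0) | (0 | 0)))\{c} | c.a.(0\{b,c} | (0 + 0)) → =b=> v1, =c=> v2
  v1 = ((0 + 0) | (0 | 0))\{c} | c.a.(0\{b,c} | (0 + 0)) → =c=> v3
  v2 = (b.((0 + 0) | (0 | 0)))\{c} | a.(0\{b,c} | (0 + 0)) → =a=> v4, =b=> v3
  v3 = ((0 + 0) | (0 | 0))\{c} | a.(0\{b,c} | (0 + 0)) → =a=> v5
  v4 = (b.((0 + 0) | (0 | 0)))\{c} | (0\{b,c} | (0 + 0)) → =b=> v5
  v5 = ((0 + 0) | (0 | 0))\{c} | (0\{b,c} | (0 + 0)) → (no moves)
Bisimilarity quotient blocks:
  B0 = {u0, v0}
  B1 = {u2, v2}
  B2 = {u4, v4}
  B3 = {u5, v5}
  B4 = {u3, v3}
  B5 = {u1, v1}
u0 ∈ B0, v0 ∈ B0 → same block

bisimilar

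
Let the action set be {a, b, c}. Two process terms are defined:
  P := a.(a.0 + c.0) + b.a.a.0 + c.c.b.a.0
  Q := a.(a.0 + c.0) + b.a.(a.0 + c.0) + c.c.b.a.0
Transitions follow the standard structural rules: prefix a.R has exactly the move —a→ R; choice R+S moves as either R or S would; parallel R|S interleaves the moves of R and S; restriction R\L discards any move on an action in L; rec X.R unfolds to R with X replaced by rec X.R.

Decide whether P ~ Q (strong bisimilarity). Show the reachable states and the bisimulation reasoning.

P's transition system — 7 states:
  u0 = a.(a.0 + c.0) + b.a.a.0 + c.c.b.a.0 | -a-> u1, -b-> u2, -c-> u3
  u1 = a.0 + c.0 | -a-> u4, -c-> u4
  u2 = a.a.0 | -a-> u5
  u3 = c.b.a.0 | -c-> u6
  u4 = 0 | deadlocked
  u5 = a.0 | -a-> u4
  u6 = b.a.0 | -b-> u5
Q's transition system — 7 states:
  v0 = a.(a.0 + c.0) + b.a.(a.0 + c.0) + c.c.b.a.0 | -a-> v1, -b-> v2, -c-> v3
  v1 = a.0 + c.0 | -a-> v4, -c-> v4
  v2 = a.(a.0 + c.0) | -a-> v1
  v3 = c.b.a.0 | -c-> v5
  v4 = 0 | deadlocked
  v5 = b.a.0 | -b-> v6
  v6 = a.0 | -a-> v4
Partition-refinement fixed point:
  B0 = {u0}
  B1 = {u3, v3}
  B2 = {u6, v5}
  B3 = {u5, v6}
  B4 = {u4, v4}
  B5 = {u1, v1}
  B6 = {u2}
  B7 = {v0}
  B8 = {v2}
u0 ∈ B0, v0 ∈ B7 → different blocks

P ≁ Q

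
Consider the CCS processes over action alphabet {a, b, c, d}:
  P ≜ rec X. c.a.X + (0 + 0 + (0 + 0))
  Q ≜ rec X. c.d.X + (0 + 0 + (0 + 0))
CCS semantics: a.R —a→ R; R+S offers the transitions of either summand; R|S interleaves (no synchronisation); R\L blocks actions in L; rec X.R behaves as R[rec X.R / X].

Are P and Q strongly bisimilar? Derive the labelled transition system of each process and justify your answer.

Reachable graph of P (2 states):
  m0 = rec X. c.a.X + (0 + 0 + (0 + 0)) → —c→ m1
  m1 = a.(rec X. c.a.X + (0 + 0 + (0 + 0))) → —a→ m0
Reachable graph of Q (2 states):
  n0 = rec X. c.d.X + (0 + 0 + (0 + 0)) → —c→ n1
  n1 = d.(rec X. c.d.X + (0 + 0 + (0 + 0))) → —d→ n0
Partition-refinement fixed point:
  B0 = {m0}
  B1 = {m1}
  B2 = {n0}
  B3 = {n1}
m0 ∈ B0, n0 ∈ B2 → different blocks

P ≁ Q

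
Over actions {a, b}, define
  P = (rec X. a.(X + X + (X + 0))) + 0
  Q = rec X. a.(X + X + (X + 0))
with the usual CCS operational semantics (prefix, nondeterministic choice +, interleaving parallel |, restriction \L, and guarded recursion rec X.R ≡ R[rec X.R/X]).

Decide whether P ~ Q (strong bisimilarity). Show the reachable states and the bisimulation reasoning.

P's transition system — 2 states:
  s0 = (rec X. a.(X + X + (X + 0))) + 0 → --a--▸ s1
  s1 = (rec X. a.(X + X + (X + 0))) + (rec X. a.(X + X + (X + 0))) + ((rec X. a.(X + X + (X + 0))) + 0) → --a--▸ s1
Q's transition system — 2 states:
  t0 = rec X. a.(X + X + (X + 0)) → --a--▸ t1
  t1 = (rec X. a.(X + X + (X + 0))) + (rec X. a.(X + X + (X + 0))) + ((rec X. a.(X + X + (X + 0))) + 0) → --a--▸ t1
Partition-refinement fixed point:
  B0 = {s0, s1, t0, t1}
s0 ∈ B0, t0 ∈ B0 → same block

bisimilar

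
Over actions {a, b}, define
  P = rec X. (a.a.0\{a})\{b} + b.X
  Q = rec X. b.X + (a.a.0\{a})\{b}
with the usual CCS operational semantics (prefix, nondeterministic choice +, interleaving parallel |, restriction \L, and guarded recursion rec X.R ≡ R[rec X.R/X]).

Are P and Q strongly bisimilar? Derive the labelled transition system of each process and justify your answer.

LTS(P): 3 reachable states
  s0 = rec X. (a.a.0\{a})\{b} + b.X ⊢ --a--▸ s1, --b--▸ s0
  s1 = (a.0\{a})\{b} ⊢ --a--▸ s2
  s2 = 0\{a}\{b} ⊢ (no moves)
LTS(Q): 3 reachable states
  t0 = rec X. b.X + (a.a.0\{a})\{b} ⊢ --a--▸ t1, --b--▸ t0
  t1 = (a.0\{a})\{b} ⊢ --a--▸ t2
  t2 = 0\{a}\{b} ⊢ (no moves)
Partition-refinement fixed point:
  B0 = {s0, t0}
  B1 = {s1, t1}
  B2 = {s2, t2}
s0 ∈ B0, t0 ∈ B0 → same block

bisimilar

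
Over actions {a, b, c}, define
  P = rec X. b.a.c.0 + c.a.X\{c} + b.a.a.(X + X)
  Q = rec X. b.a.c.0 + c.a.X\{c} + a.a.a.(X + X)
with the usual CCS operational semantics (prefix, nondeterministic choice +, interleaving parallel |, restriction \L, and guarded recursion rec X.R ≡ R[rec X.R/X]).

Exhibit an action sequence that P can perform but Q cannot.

baa

Reachable graph of P (14 states):
  m0 = rec X. b.a.c.0 + c.a.X\{c} + b.a.a.(X + X) | --b--▸ m1, --b--▸ m2, --c--▸ m3
  m1 = a.a.((rec X. b.a.c.0 + c.a.X\{c} + b.a.a.(X + X)) + (rec X. b.a.c.0 + c.a.X\{c} + b.a.a.(X + X))) | --a--▸ m4
  m2 = a.c.0 | --a--▸ m5
  m3 = a.(rec X. b.a.c.0 + c.a.X\{c} + b.a.a.(X + X))\{c} | --a--▸ m6
  m4 = a.((rec X. b.a.c.0 + c.a.X\{c} + b.a.a.(X + X)) + (rec X. b.a.c.0 + c.a.X\{c} + b.a.a.(X + X))) | --a--▸ m7
  m5 = c.0 | --c--▸ m8
  m6 = (rec X. b.a.c.0 + c.a.X\{c} + b.a.a.(X + X))\{c} | --b--▸ m10, --b--▸ m9
  m7 = (rec X. b.a.c.0 + c.a.X\{c} + b.a.a.(X + X)) + (rec X. b.a.c.0 + c.a.X\{c} + b.a.a.(X + X)) | --b--▸ m1, --b--▸ m2, --c--▸ m3
  m8 = 0 | (no moves)
  m9 = (a.a.((rec X. b.a.c.0 + c.a.X\{c} + b.a.a.(X + X)) + (rec X. b.a.c.0 + c.a.X\{c} + b.a.a.(X + X))))\{c} | --a--▸ m11
  m10 = (a.c.0)\{c} | --a--▸ m12
  m11 = (a.((rec X. b.a.c.0 + c.a.X\{c} + b.a.a.(X + X)) + (rec X. b.a.c.0 + c.a.X\{c} + b.a.a.(X + X))))\{c} | --a--▸ m13
  m12 = (c.0)\{c} | (no moves)
  m13 = ((rec X. b.a.c.0 + c.a.X\{c} + b.a.a.(X + X)) + (rec X. b.a.c.0 + c.a.X\{c} + b.a.a.(X + X)))\{c} | --b--▸ m10, --b--▸ m9
Reachable graph of Q (14 states):
  n0 = rec X. b.a.c.0 + c.a.X\{c} + a.a.a.(X + X) | --a--▸ n1, --b--▸ n2, --c--▸ n3
  n1 = a.a.((rec X. b.a.c.0 + c.a.X\{c} + a.a.a.(X + X)) + (rec X. b.a.c.0 + c.a.X\{c} + a.a.a.(X + X))) | --a--▸ n4
  n2 = a.c.0 | --a--▸ n5
  n3 = a.(rec X. b.a.c.0 + c.a.X\{c} + a.a.a.(X + X))\{c} | --a--▸ n6
  n4 = a.((rec X. b.a.c.0 + c.a.X\{c} + a.a.a.(X + X)) + (rec X. b.a.c.0 + c.a.X\{c} + a.a.a.(X + X))) | --a--▸ n7
  n5 = c.0 | --c--▸ n8
  n6 = (rec X. b.a.c.0 + c.a.X\{c} + a.a.a.(X + X))\{c} | --a--▸ n9, --b--▸ n10
  n7 = (rec X. b.a.c.0 + c.a.X\{c} + a.a.a.(X + X)) + (rec X. b.a.c.0 + c.a.X\{c} + a.a.a.(X + X)) | --a--▸ n1, --b--▸ n2, --c--▸ n3
  n8 = 0 | (no moves)
  n9 = (a.a.((rec X. b.a.c.0 + c.a.X\{c} + a.a.a.(X + X)) + (rec X. b.a.c.0 + c.a.X\{c} + a.a.a.(X + X))))\{c} | --a--▸ n11
  n10 = (a.c.0)\{c} | --a--▸ n12
  n11 = (a.((rec X. b.a.c.0 + c.a.X\{c} + a.a.a.(X + X)) + (rec X. b.a.c.0 + c.a.X\{c} + a.a.a.(X + X))))\{c} | --a--▸ n13
  n12 = (c.0)\{c} | (no moves)
  n13 = ((rec X. b.a.c.0 + c.a.X\{c} + a.a.a.(X + X)) + (rec X. b.a.c.0 + c.a.X\{c} + a.a.a.(X + X)))\{c} | --a--▸ n9, --b--▸ n10
Executing baa from P (initial set {m0}):
  after b @ step 1: {m1, m2}
  after a @ step 2: {m4, m5}
  after a @ step 3: {m7}
  P completes σ.
Executing baa from Q (initial set {n0}):
  after b @ step 1: {n2}
  after a @ step 2: {n5}
  after a @ step 3: ∅  — Q cannot continue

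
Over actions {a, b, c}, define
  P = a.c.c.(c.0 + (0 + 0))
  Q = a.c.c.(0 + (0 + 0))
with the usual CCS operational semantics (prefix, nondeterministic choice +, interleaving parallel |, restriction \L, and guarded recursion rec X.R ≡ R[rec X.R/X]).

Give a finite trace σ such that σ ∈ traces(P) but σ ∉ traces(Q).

accc

Reachable graph of P (5 states):
  m0 = a.c.c.(c.0 + (0 + 0)) | =a=> m1
  m1 = c.c.(c.0 + (0 + 0)) | =c=> m2
  m2 = c.(c.0 + (0 + 0)) | =c=> m3
  m3 = c.0 + (0 + 0) | =c=> m4
  m4 = 0 | (no moves)
Reachable graph of Q (4 states):
  n0 = a.c.c.(0 + (0 + 0)) | =a=> n1
  n1 = c.c.(0 + (0 + 0)) | =c=> n2
  n2 = c.(0 + (0 + 0)) | =c=> n3
  n3 = 0 + (0 + 0) | (no moves)
Run σ = ⟨accc⟩ on P: start {m0}
  step 1 (a): {m1}
  step 2 (c): {m2}
  step 3 (c): {m3}
  step 4 (c): {m4}
  P completes σ.
Run σ = ⟨accc⟩ on Q: start {n0}
  step 1 (a): {n1}
  step 2 (c): {n2}
  step 3 (c): {n3}
  step 4 (c): ∅ (Q stuck)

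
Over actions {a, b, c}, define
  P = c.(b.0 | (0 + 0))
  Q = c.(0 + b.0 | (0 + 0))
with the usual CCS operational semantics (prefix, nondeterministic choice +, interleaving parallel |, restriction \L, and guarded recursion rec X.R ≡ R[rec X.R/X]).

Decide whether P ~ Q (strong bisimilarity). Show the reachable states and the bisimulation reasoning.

YES

LTS(P): 3 reachable states
  u0 = c.(b.0 | (0 + 0)) ⊢ —c→ u1
  u1 = b.0 | (0 + 0) ⊢ —b→ u2
  u2 = 0 | (0 + 0) ⊢ (no moves)
LTS(Q): 3 reachable states
  v0 = c.(0 + b.0 | (0 + 0)) ⊢ —c→ v1
  v1 = 0 + b.0 | (0 + 0) ⊢ —b→ v2
  v2 = 0 | (0 + 0) ⊢ (no moves)
Bisimilarity quotient blocks:
  B0 = {u0, v0}
  B1 = {u1, v1}
  B2 = {u2, v2}
u0 ∈ B0, v0 ∈ B0 → same block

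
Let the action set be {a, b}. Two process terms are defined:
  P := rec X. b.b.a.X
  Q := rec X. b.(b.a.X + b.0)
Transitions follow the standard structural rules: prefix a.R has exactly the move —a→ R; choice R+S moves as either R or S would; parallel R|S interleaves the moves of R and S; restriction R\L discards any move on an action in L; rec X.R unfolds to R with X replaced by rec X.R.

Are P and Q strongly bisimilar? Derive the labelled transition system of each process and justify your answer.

not bisimilar

LTS(P): 3 reachable states
  p0 = rec X. b.b.a.X ⊢ ··b··> p1
  p1 = b.a.(rec X. b.b.a.X) ⊢ ··b··> p2
  p2 = a.(rec X. b.b.a.X) ⊢ ··a··> p0
LTS(Q): 4 reachable states
  q0 = rec X. b.(b.a.X + b.0) ⊢ ··b··> q1
  q1 = b.a.(rec X. b.(b.a.X + b.0)) + b.0 ⊢ ··b··> q2, ··b··> q3
  q2 = 0 ⊢ ∅
  q3 = a.(rec X. b.(b.a.X + b.0)) ⊢ ··a··> q0
Partition-refinement fixed point:
  B0 = {p0}
  B1 = {p1}
  B2 = {p2}
  B3 = {q0}
  B4 = {q1}
  B5 = {q3}
  B6 = {q2}
p0 ∈ B0, q0 ∈ B3 → different blocks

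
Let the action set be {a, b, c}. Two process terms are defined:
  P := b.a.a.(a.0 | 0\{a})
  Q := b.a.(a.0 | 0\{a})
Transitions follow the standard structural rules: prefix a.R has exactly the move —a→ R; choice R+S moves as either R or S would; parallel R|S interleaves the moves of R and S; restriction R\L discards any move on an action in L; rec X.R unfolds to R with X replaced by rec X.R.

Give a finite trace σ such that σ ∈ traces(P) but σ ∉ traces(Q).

Reachable graph of P (5 states):
  p0 = b.a.a.(a.0 | 0\{a}) ⊢ ··b··> p1
  p1 = a.a.(a.0 | 0\{a}) ⊢ ··a··> p2
  p2 = a.(a.0 | 0\{a}) ⊢ ··a··> p3
  p3 = a.0 | 0\{a} ⊢ ··a··> p4
  p4 = 0 | 0\{a} ⊢ deadlocked
Reachable graph of Q (4 states):
  q0 = b.a.(a.0 | 0\{a}) ⊢ ··b··> q1
  q1 = a.(a.0 | 0\{a}) ⊢ ··a··> q2
  q2 = a.0 | 0\{a} ⊢ ··a··> q3
  q3 = 0 | 0\{a} ⊢ deadlocked
Run σ = ⟨baaa⟩ on P: start {p0}
  step 1 (b): {p1}
  step 2 (a): {p2}
  step 3 (a): {p3}
  step 4 (a): {p4}
  P completes σ.
Run σ = ⟨baaa⟩ on Q: start {q0}
  step 1 (b): {q1}
  step 2 (a): {q2}
  step 3 (a): {q3}
  step 4 (a): ∅  — Q cannot continue

baaa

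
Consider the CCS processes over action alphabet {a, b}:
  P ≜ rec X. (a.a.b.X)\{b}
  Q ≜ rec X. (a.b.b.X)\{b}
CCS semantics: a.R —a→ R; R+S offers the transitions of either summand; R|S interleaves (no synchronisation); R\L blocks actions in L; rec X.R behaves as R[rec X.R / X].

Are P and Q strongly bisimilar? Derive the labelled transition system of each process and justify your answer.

LTS(P): 3 reachable states
  m0 = rec X. (a.a.b.X)\{b} ⊢ -a-> m1
  m1 = (a.b.(rec X. (a.a.b.X)\{b}))\{b} ⊢ -a-> m2
  m2 = (b.(rec X. (a.a.b.X)\{b}))\{b} ⊢ ·
LTS(Q): 2 reachable states
  n0 = rec X. (a.b.b.X)\{b} ⊢ -a-> n1
  n1 = (b.b.(rec X. (a.b.b.X)\{b}))\{b} ⊢ ·
Coarsest stable partition (strong bisimilarity classes):
  B0 = {m0}
  B1 = {m1, n0}
  B2 = {m2, n1}
m0 ∈ B0, n0 ∈ B1 → different blocks

P ≁ Q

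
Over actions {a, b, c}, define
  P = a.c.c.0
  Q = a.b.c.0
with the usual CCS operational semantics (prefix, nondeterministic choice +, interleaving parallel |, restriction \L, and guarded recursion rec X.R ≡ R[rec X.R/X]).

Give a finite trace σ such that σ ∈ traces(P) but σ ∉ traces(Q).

ac

P's transition system — 4 states:
  s0 = a.c.c.0 ⊢ --a--▸ s1
  s1 = c.c.0 ⊢ --c--▸ s2
  s2 = c.0 ⊢ --c--▸ s3
  s3 = 0 ⊢ ·
Q's transition system — 4 states:
  t0 = a.b.c.0 ⊢ --a--▸ t1
  t1 = b.c.0 ⊢ --b--▸ t2
  t2 = c.0 ⊢ --c--▸ t3
  t3 = 0 ⊢ ·
Trace ⟨ac⟩ through P, begin at {s0}:
  [1] a ⇒ {s1}
  [2] c ⇒ {s2}
  — P admits the full trace.
Trace ⟨ac⟩ through Q, begin at {t0}:
  [1] a ⇒ {t1}
  [2] c ⇒ no successor for Q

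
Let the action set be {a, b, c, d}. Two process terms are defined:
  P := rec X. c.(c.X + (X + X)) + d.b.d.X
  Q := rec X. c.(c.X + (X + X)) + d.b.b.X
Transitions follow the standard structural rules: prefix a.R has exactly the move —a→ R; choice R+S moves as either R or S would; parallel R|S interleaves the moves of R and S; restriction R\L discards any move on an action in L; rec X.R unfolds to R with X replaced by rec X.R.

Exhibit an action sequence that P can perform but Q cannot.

dbd

P's transition system — 4 states:
  m0 = rec X. c.(c.X + (X + X)) + d.b.d.X | =c=> m1, =d=> m2
  m1 = c.(rec X. c.(c.X + (X + X)) + d.b.d.X) + ((rec X. c.(c.X + (X + X)) + d.b.d.X) + (rec X. c.(c.X + (X + X)) + d.b.d.X)) | =c=> m0, =c=> m1, =d=> m2
  m2 = b.d.(rec X. c.(c.X + (X + X)) + d.b.d.X) | =b=> m3
  m3 = d.(rec X. c.(c.X + (X + X)) + d.b.d.X) | =d=> m0
Q's transition system — 4 states:
  n0 = rec X. c.(c.X + (X + X)) + d.b.b.X | =c=> n1, =d=> n2
  n1 = c.(rec X. c.(c.X + (X + X)) + d.b.b.X) + ((rec X. c.(c.X + (X + X)) + d.b.b.X) + (rec X. c.(c.X + (X + X)) + d.b.b.X)) | =c=> n0, =c=> n1, =d=> n2
  n2 = b.b.(rec X. c.(c.X + (X + X)) + d.b.b.X) | =b=> n3
  n3 = b.(rec X. c.(c.X + (X + X)) + d.b.b.X) | =b=> n0
Run σ = ⟨dbd⟩ on P: start {m0}
  [1] d ⇒ {m2}
  [2] b ⇒ {m3}
  [3] d ⇒ {m0}
  — P admits the full trace.
Run σ = ⟨dbd⟩ on Q: start {n0}
  [1] d ⇒ {n2}
  [2] b ⇒ {n3}
  [3] d ⇒ ∅  — Q cannot continue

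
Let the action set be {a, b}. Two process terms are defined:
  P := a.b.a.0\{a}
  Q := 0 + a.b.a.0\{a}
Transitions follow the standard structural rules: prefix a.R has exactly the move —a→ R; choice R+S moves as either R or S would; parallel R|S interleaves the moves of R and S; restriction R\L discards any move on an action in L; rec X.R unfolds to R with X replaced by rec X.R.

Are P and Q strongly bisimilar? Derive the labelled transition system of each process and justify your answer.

bisimilar

LTS(P): 4 reachable states
  u0 = a.b.a.0\{a} | =a=> u1
  u1 = b.a.0\{a} | =b=> u2
  u2 = a.0\{a} | =a=> u3
  u3 = 0\{a} | ∅
LTS(Q): 4 reachable states
  v0 = 0 + a.b.a.0\{a} | =a=> v1
  v1 = b.a.0\{a} | =b=> v2
  v2 = a.0\{a} | =a=> v3
  v3 = 0\{a} | ∅
Bisimilarity quotient blocks:
  B0 = {u0, v0}
  B1 = {u1, v1}
  B2 = {u2, v2}
  B3 = {u3, v3}
u0 ∈ B0, v0 ∈ B0 → same block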